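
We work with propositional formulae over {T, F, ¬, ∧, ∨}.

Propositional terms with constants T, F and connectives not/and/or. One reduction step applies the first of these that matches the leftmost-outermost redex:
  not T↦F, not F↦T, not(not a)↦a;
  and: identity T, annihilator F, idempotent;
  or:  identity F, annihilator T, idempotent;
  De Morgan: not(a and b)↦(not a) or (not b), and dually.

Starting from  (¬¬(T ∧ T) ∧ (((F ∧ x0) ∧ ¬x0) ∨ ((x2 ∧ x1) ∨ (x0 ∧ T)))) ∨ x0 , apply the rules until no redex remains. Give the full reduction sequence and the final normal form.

  start: (¬¬(T ∧ T) ∧ (((F ∧ x0) ∧ ¬x0) ∨ ((x2 ∧ x1) ∨ (x0 ∧ T)))) ∨ x0
  [1] ((T ∧ T) ∧ (((F ∧ x0) ∧ ¬x0) ∨ ((x2 ∧ x1) ∨ (x0 ∧ T)))) ∨ x0
  [2] (T ∧ (((F ∧ x0) ∧ ¬x0) ∨ ((x2 ∧ x1) ∨ (x0 ∧ T)))) ∨ x0
  [3] (((F ∧ x0) ∧ ¬x0) ∨ ((x2 ∧ x1) ∨ (x0 ∧ T))) ∨ x0
  [4] ((F ∧ ¬x0) ∨ ((x2 ∧ x1) ∨ (x0 ∧ T))) ∨ x0
  [5] (F ∨ ((x2 ∧ x1) ∨ (x0 ∧ T))) ∨ x0
  [6] ((x2 ∧ x1) ∨ (x0 ∧ T)) ∨ x0
  [7] ((x2 ∧ x1) ∨ x0) ∨ x0

Answer: normal form = ((x2 ∧ x1) ∨ x0) ∨ x0  (in 7 steps)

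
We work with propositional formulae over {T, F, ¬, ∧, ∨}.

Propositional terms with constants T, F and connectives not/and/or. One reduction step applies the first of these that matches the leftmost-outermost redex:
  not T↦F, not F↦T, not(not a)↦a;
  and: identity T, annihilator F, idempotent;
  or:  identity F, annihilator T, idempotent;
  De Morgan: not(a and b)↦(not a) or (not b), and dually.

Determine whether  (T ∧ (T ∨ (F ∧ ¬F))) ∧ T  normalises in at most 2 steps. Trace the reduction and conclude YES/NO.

Answer: NO — after 2 steps the term is T ∨ (F ∧ ¬F), not yet normal

Working:
  start: (T ∧ (T ∨ (F ∧ ¬F))) ∧ T
  step 1: T ∧ (T ∨ (F ∧ ¬F))
  step 2: T ∨ (F ∧ ¬F)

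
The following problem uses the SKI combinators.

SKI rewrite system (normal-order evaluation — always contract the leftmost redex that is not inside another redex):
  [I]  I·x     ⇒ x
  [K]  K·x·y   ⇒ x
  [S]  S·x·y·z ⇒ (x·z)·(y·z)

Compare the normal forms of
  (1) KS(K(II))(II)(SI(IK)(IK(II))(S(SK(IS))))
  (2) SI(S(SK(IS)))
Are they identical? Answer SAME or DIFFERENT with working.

Term A:
  start: KS(K(II))(II)(SI(IK)(IK(II))(S(SK(IS))))
  [1] S(II)(SI(IK)(IK(II))(S(SK(IS))))
  [2] SI(SI(IK)(IK(II))(S(SK(IS))))
  [3] SI(I(IK(II))(IK(IK(II)))(S(SK(IS))))
  [4] SI(IK(II)(IK(IK(II)))(S(SK(IS))))
  [5] SI(K(II)(IK(IK(II)))(S(SK(IS))))
  [6] SI(II(S(SK(IS))))
  [7] SI(I(S(SK(IS))))
  [8] SI(S(SK(IS)))
  [9] SI(S(SKS))

Term B:
  start: SI(S(SK(IS)))
  [1] SI(S(SKS))

Answer: SAME — A ⇓ SI(S(SKS)), B ⇓ SI(S(SKS))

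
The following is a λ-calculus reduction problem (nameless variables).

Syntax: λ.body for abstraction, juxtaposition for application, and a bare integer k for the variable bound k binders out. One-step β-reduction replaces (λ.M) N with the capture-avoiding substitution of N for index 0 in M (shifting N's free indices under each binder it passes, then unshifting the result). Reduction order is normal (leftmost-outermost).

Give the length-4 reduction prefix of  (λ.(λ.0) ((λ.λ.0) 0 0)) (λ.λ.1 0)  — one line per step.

Answer: after 4 steps: λ.λ.1 0

Reduction:
  start: (λ.(λ.0) ((λ.λ.0) 0 0)) (λ.λ.1 0)
  step 1: (λ.0) ((λ.λ.0) (λ.λ.1 0) (λ.λ.1 0))
  step 2: (λ.λ.0) (λ.λ.1 0) (λ.λ.1 0)
  step 3: (λ.0) (λ.λ.1 0)
  step 4: λ.λ.1 0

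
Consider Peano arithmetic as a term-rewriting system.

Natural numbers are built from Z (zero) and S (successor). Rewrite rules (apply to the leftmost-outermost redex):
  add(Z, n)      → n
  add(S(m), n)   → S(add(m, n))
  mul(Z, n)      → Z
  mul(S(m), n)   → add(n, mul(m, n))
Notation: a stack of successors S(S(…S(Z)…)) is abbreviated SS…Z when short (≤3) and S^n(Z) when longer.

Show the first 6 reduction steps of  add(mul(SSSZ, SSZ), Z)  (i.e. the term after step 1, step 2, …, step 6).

  start: add(mul(SSSZ, SSZ), Z)
  [1] add(add(SSZ, mul(SSZ, SSZ)), Z)
  [2] add(S(add(SZ, mul(SSZ, SSZ))), Z)
  [3] S(add(add(SZ, mul(SSZ, SSZ)), Z))
  [4] S(add(S(add(Z, mul(SSZ, SSZ))), Z))
  [5] S(S(add(add(Z, mul(SSZ, SSZ)), Z)))
  [6] S(S(add(mul(SSZ, SSZ), Z)))

Answer: after 6 steps: S(S(add(mul(SSZ, SSZ), Z)))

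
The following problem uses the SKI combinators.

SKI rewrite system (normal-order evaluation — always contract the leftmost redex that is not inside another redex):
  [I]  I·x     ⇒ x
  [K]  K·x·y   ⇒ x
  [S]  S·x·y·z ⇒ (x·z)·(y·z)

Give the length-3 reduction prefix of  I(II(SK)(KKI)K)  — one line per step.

Answer: after 3 steps: SK(KKI)K

Derivation:
  start: I(II(SK)(KKI)K)
  step 1: II(SK)(KKI)K
  step 2: I(SK)(KKI)K
  step 3: SK(KKI)K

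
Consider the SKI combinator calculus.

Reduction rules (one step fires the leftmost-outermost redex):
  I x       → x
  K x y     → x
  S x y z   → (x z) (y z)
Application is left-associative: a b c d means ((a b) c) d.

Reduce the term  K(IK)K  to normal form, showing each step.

  start: K(IK)K
  →1  IK
  →2  K

Answer: normal form = K  (in 2 steps)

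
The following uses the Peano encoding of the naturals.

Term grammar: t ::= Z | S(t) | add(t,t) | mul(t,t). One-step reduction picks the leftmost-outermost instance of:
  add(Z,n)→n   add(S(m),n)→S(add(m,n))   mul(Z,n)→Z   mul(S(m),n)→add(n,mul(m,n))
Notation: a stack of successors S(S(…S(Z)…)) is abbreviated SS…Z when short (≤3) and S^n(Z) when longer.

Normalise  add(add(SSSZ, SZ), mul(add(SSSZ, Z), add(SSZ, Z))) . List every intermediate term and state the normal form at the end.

  start: add(add(SSSZ, SZ), mul(add(SSSZ, Z), add(SSZ, Z)))
  step 1: add(S(add(SSZ, SZ)), mul(add(SSSZ, Z), add(SSZ, Z)))
  step 2: S(add(add(SSZ, SZ), mul(add(SSSZ, Z), add(SSZ, Z))))
  step 3: S(add(S(add(SZ, SZ)), mul(add(SSSZ, Z), add(SSZ, Z))))
  step 4: S(S(add(add(SZ, SZ), mul(add(SSSZ, Z), add(SSZ, Z)))))
  step 5: S(S(add(S(add(Z, SZ)), mul(add(SSSZ, Z), add(SSZ, Z)))))
  step 6: S(S(S(add(add(Z, SZ), mul(add(SSSZ, Z), add(SSZ, Z))))))
  step 7: S(S(S(add(SZ, mul(add(SSSZ, Z), add(SSZ, Z))))))
  step 8: S(S(S(S(add(Z, mul(add(SSSZ, Z), add(SSZ, Z)))))))
  step 9: S(S(S(S(mul(add(SSSZ, Z), add(SSZ, Z))))))
  step 10: S(S(S(S(mul(S(add(SSZ, Z)), add(SSZ, Z))))))
  step 11: S(S(S(S(add(add(SSZ, Z), mul(add(SSZ, Z), add(SSZ, Z)))))))
  step 12: S(S(S(S(add(S(add(SZ, Z)), mul(add(SSZ, Z), add(SSZ, Z)))))))
  step 13: S(S(S(S(S(add(add(SZ, Z), mul(add(SSZ, Z), add(SSZ, Z))))))))
  step 14: S(S(S(S(S(add(S(add(Z, Z)), mul(add(SSZ, Z), add(SSZ, Z))))))))
  step 15: S(S(S(S(S(S(add(add(Z, Z), mul(add(SSZ, Z), add(SSZ, Z)))))))))
  step 16: S(S(S(S(S(S(add(Z, mul(add(SSZ, Z), add(SSZ, Z)))))))))
  step 17: S(S(S(S(S(S(mul(add(SSZ, Z), add(SSZ, Z))))))))
  step 18: S(S(S(S(S(S(mul(S(add(SZ, Z)), add(SSZ, Z))))))))
  step 19: S(S(S(S(S(S(add(add(SSZ, Z), mul(add(SZ, Z), add(SSZ, Z)))))))))
  step 20: S(S(S(S(S(S(add(S(add(SZ, Z)), mul(add(SZ, Z), add(SSZ, Z)))))))))
  step 21: S(S(S(S(S(S(S(add(add(SZ, Z), mul(add(SZ, Z), add(SSZ, Z))))))))))
  step 22: S(S(S(S(S(S(S(add(S(add(Z, Z)), mul(add(SZ, Z), add(SSZ, Z))))))))))
  step 23: S(S(S(S(S(S(S(S(add(add(Z, Z), mul(add(SZ, Z), add(SSZ, Z)))))))))))
  step 24: S(S(S(S(S(S(S(S(add(Z, mul(add(SZ, Z), add(SSZ, Z)))))))))))
  step 25: S(S(S(S(S(S(S(S(mul(add(SZ, Z), add(SSZ, Z))))))))))
  step 26: S(S(S(S(S(S(S(S(mul(S(add(Z, Z)), add(SSZ, Z))))))))))
  step 27: S(S(S(S(S(S(S(S(add(add(SSZ, Z), mul(add(Z, Z), add(SSZ, Z)))))))))))
  step 28: S(S(S(S(S(S(S(S(add(S(add(SZ, Z)), mul(add(Z, Z), add(SSZ, Z)))))))))))
  step 29: S(S(S(S(S(S(S(S(S(add(add(SZ, Z), mul(add(Z, Z), add(SSZ, Z))))))))))))
  step 30: S(S(S(S(S(S(S(S(S(add(S(add(Z, Z)), mul(add(Z, Z), add(SSZ, Z))))))))))))
  step 31: S(S(S(S(S(S(S(S(S(S(add(add(Z, Z), mul(add(Z, Z), add(SSZ, Z)))))))))))))
  step 32: S(S(S(S(S(S(S(S(S(S(add(Z, mul(add(Z, Z), add(SSZ, Z)))))))))))))
  step 33: S(S(S(S(S(S(S(S(S(S(mul(add(Z, Z), add(SSZ, Z))))))))))))
  step 34: S(S(S(S(S(S(S(S(S(S(mul(Z, add(SSZ, Z))))))))))))
  step 35: S^10(Z)

Answer: normal form = S^10(Z)  (in 35 steps)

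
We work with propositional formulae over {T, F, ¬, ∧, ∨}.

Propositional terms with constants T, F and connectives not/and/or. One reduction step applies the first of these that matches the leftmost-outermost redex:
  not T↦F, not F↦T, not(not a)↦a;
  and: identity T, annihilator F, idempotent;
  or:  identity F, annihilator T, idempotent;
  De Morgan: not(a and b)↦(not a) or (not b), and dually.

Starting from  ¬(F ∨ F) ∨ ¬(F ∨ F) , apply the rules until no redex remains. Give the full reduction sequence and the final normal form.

  start: ¬(F ∨ F) ∨ ¬(F ∨ F)
  step 1: ¬(F ∨ F)
  step 2: ¬F ∧ ¬F
  step 3: ¬F
  step 4: T

Answer: normal form = T  (in 4 steps)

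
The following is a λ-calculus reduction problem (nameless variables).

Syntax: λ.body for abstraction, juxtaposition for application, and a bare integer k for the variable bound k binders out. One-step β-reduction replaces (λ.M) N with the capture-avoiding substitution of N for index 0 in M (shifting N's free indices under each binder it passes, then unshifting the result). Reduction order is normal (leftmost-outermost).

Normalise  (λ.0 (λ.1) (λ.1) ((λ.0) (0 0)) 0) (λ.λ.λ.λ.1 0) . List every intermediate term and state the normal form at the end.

  start: (λ.0 (λ.1) (λ.1) ((λ.0) (0 0)) 0) (λ.λ.λ.λ.1 0)
  step 1: (λ.λ.λ.λ.1 0) (λ.λ.λ.λ.λ.1 0) (λ.λ.λ.λ.λ.1 0) ((λ.0) ((λ.λ.λ.λ.1 0) (λ.λ.λ.λ.1 0))) (λ.λ.λ.λ.1 0)
  step 2: (λ.λ.λ.1 0) (λ.λ.λ.λ.λ.1 0) ((λ.0) ((λ.λ.λ.λ.1 0) (λ.λ.λ.λ.1 0))) (λ.λ.λ.λ.1 0)
  step 3: (λ.λ.1 0) ((λ.0) ((λ.λ.λ.λ.1 0) (λ.λ.λ.λ.1 0))) (λ.λ.λ.λ.1 0)
  step 4: (λ.(λ.0) ((λ.λ.λ.λ.1 0) (λ.λ.λ.λ.1 0)) 0) (λ.λ.λ.λ.1 0)
  step 5: (λ.0) ((λ.λ.λ.λ.1 0) (λ.λ.λ.λ.1 0)) (λ.λ.λ.λ.1 0)
  step 6: (λ.λ.λ.λ.1 0) (λ.λ.λ.λ.1 0) (λ.λ.λ.λ.1 0)
  step 7: (λ.λ.λ.1 0) (λ.λ.λ.λ.1 0)
  step 8: λ.λ.1 0

Answer: normal form = λ.λ.1 0  (in 8 steps)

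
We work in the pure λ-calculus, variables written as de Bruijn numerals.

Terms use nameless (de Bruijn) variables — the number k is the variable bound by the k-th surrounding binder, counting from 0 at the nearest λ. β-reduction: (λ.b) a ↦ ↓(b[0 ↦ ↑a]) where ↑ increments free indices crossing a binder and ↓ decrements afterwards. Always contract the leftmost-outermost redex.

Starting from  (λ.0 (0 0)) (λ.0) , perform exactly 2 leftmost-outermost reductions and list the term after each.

Answer: after 2 steps: (λ.0) (λ.0)

Derivation:
  start: (λ.0 (0 0)) (λ.0)
  →1  (λ.0) ((λ.0) (λ.0))
  →2  (λ.0) (λ.0)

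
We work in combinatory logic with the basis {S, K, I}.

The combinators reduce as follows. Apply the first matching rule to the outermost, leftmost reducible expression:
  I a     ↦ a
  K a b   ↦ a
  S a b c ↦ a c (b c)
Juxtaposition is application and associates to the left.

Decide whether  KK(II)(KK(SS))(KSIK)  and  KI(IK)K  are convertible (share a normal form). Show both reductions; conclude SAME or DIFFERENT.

Term A:
  start: KK(II)(KK(SS))(KSIK)
  →1  K(KK(SS))(KSIK)
  →2  KK(SS)
  →3  K

Term B:
  start: KI(IK)K
  →1  IK
  →2  K

Answer: SAME — A ⇓ K, B ⇓ K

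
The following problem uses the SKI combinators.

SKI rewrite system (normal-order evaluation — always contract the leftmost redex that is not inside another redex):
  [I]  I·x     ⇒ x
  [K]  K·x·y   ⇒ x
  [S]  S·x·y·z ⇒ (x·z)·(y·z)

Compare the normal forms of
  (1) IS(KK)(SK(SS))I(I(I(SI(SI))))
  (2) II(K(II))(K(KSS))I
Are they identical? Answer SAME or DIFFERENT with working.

Answer: SAME — A ⇓ I, B ⇓ I

Working:
Term A:
  start: IS(KK)(SK(SS))I(I(I(SI(SI))))
  step 1: S(KK)(SK(SS))I(I(I(SI(SI))))
  step 2: KKI(SK(SS)I)(I(I(SI(SI))))
  step 3: K(SK(SS)I)(I(I(SI(SI))))
  step 4: SK(SS)I
  step 5: KI(SSI)
  step 6: I

Term B:
  start: II(K(II))(K(KSS))I
  step 1: I(K(II))(K(KSS))I
  step 2: K(II)(K(KSS))I
  step 3: III
  step 4: II
  step 5: I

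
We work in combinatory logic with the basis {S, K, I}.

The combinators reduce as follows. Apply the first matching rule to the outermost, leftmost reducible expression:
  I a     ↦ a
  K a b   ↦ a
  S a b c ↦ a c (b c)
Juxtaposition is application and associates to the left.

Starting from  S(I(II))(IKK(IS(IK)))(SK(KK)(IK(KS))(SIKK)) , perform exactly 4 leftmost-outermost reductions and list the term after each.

  start: S(I(II))(IKK(IS(IK)))(SK(KK)(IK(KS))(SIKK))
  [1] I(II)(SK(KK)(IK(KS))(SIKK))(IKK(IS(IK))(SK(KK)(IK(KS))(SIKK)))
  [2] II(SK(KK)(IK(KS))(SIKK))(IKK(IS(IK))(SK(KK)(IK(KS))(SIKK)))
  [3] I(SK(KK)(IK(KS))(SIKK))(IKK(IS(IK))(SK(KK)(IK(KS))(SIKK)))
  [4] SK(KK)(IK(KS))(SIKK)(IKK(IS(IK))(SK(KK)(IK(KS))(SIKK)))

Answer: after 4 steps: SK(KK)(IK(KS))(SIKK)(IKK(IS(IK))(SK(KK)(IK(KS))(SIKK)))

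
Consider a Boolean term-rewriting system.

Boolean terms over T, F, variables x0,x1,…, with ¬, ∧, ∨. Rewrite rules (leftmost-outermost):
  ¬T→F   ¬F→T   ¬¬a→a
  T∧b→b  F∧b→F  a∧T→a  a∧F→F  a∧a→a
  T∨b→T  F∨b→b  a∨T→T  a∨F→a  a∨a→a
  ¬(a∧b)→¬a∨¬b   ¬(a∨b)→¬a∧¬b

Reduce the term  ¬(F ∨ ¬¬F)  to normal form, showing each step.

Answer: normal form = T  (in 5 steps)

Working:
  start: ¬(F ∨ ¬¬F)
  step 1: ¬F ∧ ¬¬¬F
  step 2: T ∧ ¬¬¬F
  step 3: ¬¬¬F
  step 4: ¬F
  step 5: T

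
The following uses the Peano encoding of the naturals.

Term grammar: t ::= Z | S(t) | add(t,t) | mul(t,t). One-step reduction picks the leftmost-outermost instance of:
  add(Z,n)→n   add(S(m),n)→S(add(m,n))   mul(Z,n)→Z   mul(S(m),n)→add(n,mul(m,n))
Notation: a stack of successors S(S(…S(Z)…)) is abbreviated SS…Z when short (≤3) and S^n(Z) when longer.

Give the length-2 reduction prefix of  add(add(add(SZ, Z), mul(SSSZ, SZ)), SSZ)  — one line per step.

  start: add(add(add(SZ, Z), mul(SSSZ, SZ)), SSZ)
  →1  add(add(S(add(Z, Z)), mul(SSSZ, SZ)), SSZ)
  →2  add(S(add(add(Z, Z), mul(SSSZ, SZ))), SSZ)

Answer: after 2 steps: add(S(add(add(Z, Z), mul(SSSZ, SZ))), SSZ)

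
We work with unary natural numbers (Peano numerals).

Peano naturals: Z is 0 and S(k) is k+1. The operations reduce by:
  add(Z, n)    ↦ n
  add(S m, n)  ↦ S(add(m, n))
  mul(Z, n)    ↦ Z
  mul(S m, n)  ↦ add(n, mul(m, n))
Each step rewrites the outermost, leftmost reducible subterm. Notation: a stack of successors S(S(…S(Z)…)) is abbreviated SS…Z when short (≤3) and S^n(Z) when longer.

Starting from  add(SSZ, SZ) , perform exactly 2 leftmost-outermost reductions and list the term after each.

Answer: after 2 steps: S(S(add(Z, SZ)))

Reduction:
  start: add(SSZ, SZ)
  →1  S(add(SZ, SZ))
  →2  S(S(add(Z, SZ)))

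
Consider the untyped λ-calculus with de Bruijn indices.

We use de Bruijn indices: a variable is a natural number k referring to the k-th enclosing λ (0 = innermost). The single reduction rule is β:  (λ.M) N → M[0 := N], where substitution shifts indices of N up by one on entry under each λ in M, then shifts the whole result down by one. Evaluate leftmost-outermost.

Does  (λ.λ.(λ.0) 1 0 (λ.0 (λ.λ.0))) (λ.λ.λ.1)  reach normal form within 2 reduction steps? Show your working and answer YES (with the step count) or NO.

Answer: NO — after 2 steps the term is λ.(λ.λ.λ.1) 0 (λ.0 (λ.λ.0)), not yet normal

Working:
  start: (λ.λ.(λ.0) 1 0 (λ.0 (λ.λ.0))) (λ.λ.λ.1)
  [1] λ.(λ.0) (λ.λ.λ.1) 0 (λ.0 (λ.λ.0))
  [2] λ.(λ.λ.λ.1) 0 (λ.0 (λ.λ.0))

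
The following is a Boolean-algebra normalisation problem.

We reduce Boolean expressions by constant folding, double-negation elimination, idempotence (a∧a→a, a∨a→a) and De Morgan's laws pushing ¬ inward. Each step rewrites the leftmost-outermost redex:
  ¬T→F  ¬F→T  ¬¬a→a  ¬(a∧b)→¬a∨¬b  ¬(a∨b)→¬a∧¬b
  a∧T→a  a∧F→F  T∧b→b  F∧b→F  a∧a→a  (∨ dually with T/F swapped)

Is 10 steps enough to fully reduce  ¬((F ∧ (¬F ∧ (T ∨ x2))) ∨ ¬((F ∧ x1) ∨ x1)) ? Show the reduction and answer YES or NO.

  start: ¬((F ∧ (¬F ∧ (T ∨ x2))) ∨ ¬((F ∧ x1) ∨ x1))
  step 1: ¬(F ∧ (¬F ∧ (T ∨ x2))) ∧ ¬¬((F ∧ x1) ∨ x1)
  step 2: (¬F ∨ ¬(¬F ∧ (T ∨ x2))) ∧ ¬¬((F ∧ x1) ∨ x1)
  step 3: (T ∨ ¬(¬F ∧ (T ∨ x2))) ∧ ¬¬((F ∧ x1) ∨ x1)
  step 4: T ∧ ¬¬((F ∧ x1) ∨ x1)
  step 5: ¬¬((F ∧ x1) ∨ x1)
  step 6: (F ∧ x1) ∨ x1
  step 7: F ∨ x1
  step 8: x1

Answer: YES — reaches normal form x1 in 8 ≤ 10 steps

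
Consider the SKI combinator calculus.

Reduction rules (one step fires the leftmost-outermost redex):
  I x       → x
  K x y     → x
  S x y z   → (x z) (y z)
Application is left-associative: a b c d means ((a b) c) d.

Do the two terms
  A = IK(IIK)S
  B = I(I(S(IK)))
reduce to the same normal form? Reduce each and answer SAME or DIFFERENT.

Term A:
  start: IK(IIK)S
  →1  K(IIK)S
  →2  IIK
  →3  IK
  →4  K

Term B:
  start: I(I(S(IK)))
  →1  I(S(IK))
  →2  S(IK)
  →3  SK

Answer: DIFFERENT — A ⇓ K, B ⇓ SK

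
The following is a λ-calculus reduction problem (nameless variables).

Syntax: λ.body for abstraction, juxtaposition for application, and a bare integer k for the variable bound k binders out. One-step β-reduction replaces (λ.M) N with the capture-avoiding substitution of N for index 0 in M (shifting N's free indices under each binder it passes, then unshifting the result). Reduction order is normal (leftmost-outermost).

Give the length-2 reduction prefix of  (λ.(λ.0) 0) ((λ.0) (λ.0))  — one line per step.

Answer: after 2 steps: (λ.0) (λ.0)

Reduction:
  start: (λ.(λ.0) 0) ((λ.0) (λ.0))
  →1  (λ.0) ((λ.0) (λ.0))
  →2  (λ.0) (λ.0)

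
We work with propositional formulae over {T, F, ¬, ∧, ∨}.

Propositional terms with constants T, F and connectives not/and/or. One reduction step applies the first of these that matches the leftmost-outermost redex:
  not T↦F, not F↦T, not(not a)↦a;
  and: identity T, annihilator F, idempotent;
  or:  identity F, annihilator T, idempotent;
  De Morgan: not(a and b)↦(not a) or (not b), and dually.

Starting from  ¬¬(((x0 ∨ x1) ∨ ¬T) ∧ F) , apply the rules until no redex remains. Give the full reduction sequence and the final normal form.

  start: ¬¬(((x0 ∨ x1) ∨ ¬T) ∧ F)
  step 1: ((x0 ∨ x1) ∨ ¬T) ∧ F
  step 2: F

Answer: normal form = F  (in 2 steps)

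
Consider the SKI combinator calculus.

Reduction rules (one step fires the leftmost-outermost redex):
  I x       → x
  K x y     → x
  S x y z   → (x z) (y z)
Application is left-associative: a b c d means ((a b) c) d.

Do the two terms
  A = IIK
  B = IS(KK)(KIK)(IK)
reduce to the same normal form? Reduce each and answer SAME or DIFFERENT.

Term A:
  start: IIK
  step 1: IK
  step 2: K

Term B:
  start: IS(KK)(KIK)(IK)
  step 1: S(KK)(KIK)(IK)
  step 2: KK(IK)(KIK(IK))
  step 3: K(KIK(IK))
  step 4: K(I(IK))
  step 5: K(IK)
  step 6: KK

Answer: DIFFERENT — A ⇓ K, B ⇓ KK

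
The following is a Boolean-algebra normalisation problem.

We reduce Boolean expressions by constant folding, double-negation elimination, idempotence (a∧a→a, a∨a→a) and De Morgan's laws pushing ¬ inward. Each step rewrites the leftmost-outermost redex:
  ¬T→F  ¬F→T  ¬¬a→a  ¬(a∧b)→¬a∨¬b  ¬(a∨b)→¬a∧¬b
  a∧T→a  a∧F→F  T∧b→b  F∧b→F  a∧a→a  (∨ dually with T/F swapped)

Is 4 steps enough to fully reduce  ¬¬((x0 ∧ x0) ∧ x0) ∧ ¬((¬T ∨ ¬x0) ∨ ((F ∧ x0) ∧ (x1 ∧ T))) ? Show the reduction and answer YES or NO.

  start: ¬¬((x0 ∧ x0) ∧ x0) ∧ ¬((¬T ∨ ¬x0) ∨ ((F ∧ x0) ∧ (x1 ∧ T)))
  [1] ((x0 ∧ x0) ∧ x0) ∧ ¬((¬T ∨ ¬x0) ∨ ((F ∧ x0) ∧ (x1 ∧ T)))
  [2] (x0 ∧ x0) ∧ ¬((¬T ∨ ¬x0) ∨ ((F ∧ x0) ∧ (x1 ∧ T)))
  [3] x0 ∧ ¬((¬T ∨ ¬x0) ∨ ((F ∧ x0) ∧ (x1 ∧ T)))
  [4] x0 ∧ (¬(¬T ∨ ¬x0) ∧ ¬((F ∧ x0) ∧ (x1 ∧ T)))

Answer: NO — after 4 steps the term is x0 ∧ (¬(¬T ∨ ¬x0) ∧ ¬((F ∧ x0) ∧ (x1 ∧ T))), not yet normal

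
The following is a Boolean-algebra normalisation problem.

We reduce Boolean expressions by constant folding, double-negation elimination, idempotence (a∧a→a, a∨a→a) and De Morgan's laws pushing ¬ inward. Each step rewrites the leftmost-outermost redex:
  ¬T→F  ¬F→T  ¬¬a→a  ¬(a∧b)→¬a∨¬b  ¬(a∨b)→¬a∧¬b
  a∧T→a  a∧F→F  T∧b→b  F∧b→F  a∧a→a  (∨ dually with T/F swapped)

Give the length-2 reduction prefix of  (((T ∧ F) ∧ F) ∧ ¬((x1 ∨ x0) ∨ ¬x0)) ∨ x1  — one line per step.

Answer: after 2 steps: F ∨ x1

Working:
  start: (((T ∧ F) ∧ F) ∧ ¬((x1 ∨ x0) ∨ ¬x0)) ∨ x1
  [1] (F ∧ ¬((x1 ∨ x0) ∨ ¬x0)) ∨ x1
  [2] F ∨ x1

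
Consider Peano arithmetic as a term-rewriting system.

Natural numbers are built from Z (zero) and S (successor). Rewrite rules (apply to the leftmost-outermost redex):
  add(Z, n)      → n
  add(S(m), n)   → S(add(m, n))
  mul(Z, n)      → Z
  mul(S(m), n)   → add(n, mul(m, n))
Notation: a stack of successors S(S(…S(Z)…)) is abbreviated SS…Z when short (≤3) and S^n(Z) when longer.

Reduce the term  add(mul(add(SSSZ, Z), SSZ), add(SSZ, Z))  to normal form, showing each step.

  start: add(mul(add(SSSZ, Z), SSZ), add(SSZ, Z))
  [1] add(mul(S(add(SSZ, Z)), SSZ), add(SSZ, Z))
  [2] add(add(SSZ, mul(add(SSZ, Z), SSZ)), add(SSZ, Z))
  [3] add(S(add(SZ, mul(add(SSZ, Z), SSZ))), add(SSZ, Z))
  [4] S(add(add(SZ, mul(add(SSZ, Z), SSZ)), add(SSZ, Z)))
  [5] S(add(S(add(Z, mul(add(SSZ, Z), SSZ))), add(SSZ, Z)))
  [6] S(S(add(add(Z, mul(add(SSZ, Z), SSZ)), add(SSZ, Z))))
  [7] S(S(add(mul(add(SSZ, Z), SSZ), add(SSZ, Z))))
  [8] S(S(add(mul(S(add(SZ, Z)), SSZ), add(SSZ, Z))))
  [9] S(S(add(add(SSZ, mul(add(SZ, Z), SSZ)), add(SSZ, Z))))
  [10] S(S(add(S(add(SZ, mul(add(SZ, Z), SSZ))), add(SSZ, Z))))
  [11] S(S(S(add(add(SZ, mul(add(SZ, Z), SSZ)), add(SSZ, Z)))))
  [12] S(S(S(add(S(add(Z, mul(add(SZ, Z), SSZ))), add(SSZ, Z)))))
  [13] S(S(S(S(add(add(Z, mul(add(SZ, Z), SSZ)), add(SSZ, Z))))))
  [14] S(S(S(S(add(mul(add(SZ, Z), SSZ), add(SSZ, Z))))))
  [15] S(S(S(S(add(mul(S(add(Z, Z)), SSZ), add(SSZ, Z))))))
  [16] S(S(S(S(add(add(SSZ, mul(add(Z, Z), SSZ)), add(SSZ, Z))))))
  [17] S(S(S(S(add(S(add(SZ, mul(add(Z, Z), SSZ))), add(SSZ, Z))))))
  [18] S(S(S(S(S(add(add(SZ, mul(add(Z, Z), SSZ)), add(SSZ, Z)))))))
  [19] S(S(S(S(S(add(S(add(Z, mul(add(Z, Z), SSZ))), add(SSZ, Z)))))))
  [20] S(S(S(S(S(S(add(add(Z, mul(add(Z, Z), SSZ)), add(SSZ, Z))))))))
  [21] S(S(S(S(S(S(add(mul(add(Z, Z), SSZ), add(SSZ, Z))))))))
  [22] S(S(S(S(S(S(add(mul(Z, SSZ), add(SSZ, Z))))))))
  [23] S(S(S(S(S(S(add(Z, add(SSZ, Z))))))))
  [24] S(S(S(S(S(S(add(SSZ, Z)))))))
  [25] S(S(S(S(S(S(S(add(SZ, Z))))))))
  [26] S(S(S(S(S(S(S(S(add(Z, Z)))))))))
  [27] S^8(Z)

Answer: normal form = S^8(Z)  (in 27 steps)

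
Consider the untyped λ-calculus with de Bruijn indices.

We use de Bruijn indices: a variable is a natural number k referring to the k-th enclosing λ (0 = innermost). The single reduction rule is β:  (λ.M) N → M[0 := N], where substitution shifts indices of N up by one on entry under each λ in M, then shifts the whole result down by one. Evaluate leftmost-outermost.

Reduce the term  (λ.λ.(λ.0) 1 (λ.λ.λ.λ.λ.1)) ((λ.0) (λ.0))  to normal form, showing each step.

  start: (λ.λ.(λ.0) 1 (λ.λ.λ.λ.λ.1)) ((λ.0) (λ.0))
  [1] λ.(λ.0) ((λ.0) (λ.0)) (λ.λ.λ.λ.λ.1)
  [2] λ.(λ.0) (λ.0) (λ.λ.λ.λ.λ.1)
  [3] λ.(λ.0) (λ.λ.λ.λ.λ.1)
  [4] λ.λ.λ.λ.λ.λ.1

Answer: normal form = λ.λ.λ.λ.λ.λ.1  (in 4 steps)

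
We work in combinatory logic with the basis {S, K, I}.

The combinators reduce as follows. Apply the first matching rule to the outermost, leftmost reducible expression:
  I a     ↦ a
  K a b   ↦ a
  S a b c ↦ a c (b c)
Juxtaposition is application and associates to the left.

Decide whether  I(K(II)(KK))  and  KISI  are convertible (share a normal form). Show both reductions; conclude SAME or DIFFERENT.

Answer: SAME — A ⇓ I, B ⇓ I

Working:
Term A:
  start: I(K(II)(KK))
  [1] K(II)(KK)
  [2] II
  [3] I

Term B:
  start: KISI
  [1] II
  [2] I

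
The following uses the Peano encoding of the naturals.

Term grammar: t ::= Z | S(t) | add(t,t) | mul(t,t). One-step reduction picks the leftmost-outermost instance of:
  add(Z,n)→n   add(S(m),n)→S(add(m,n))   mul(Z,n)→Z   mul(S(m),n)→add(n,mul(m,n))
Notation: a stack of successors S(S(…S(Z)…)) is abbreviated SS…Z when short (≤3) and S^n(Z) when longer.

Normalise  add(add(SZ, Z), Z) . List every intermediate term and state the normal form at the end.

Answer: normal form = SZ  (in 4 steps)

Reduction:
  start: add(add(SZ, Z), Z)
  →1  add(S(add(Z, Z)), Z)
  →2  S(add(add(Z, Z), Z))
  →3  S(add(Z, Z))
  →4  SZ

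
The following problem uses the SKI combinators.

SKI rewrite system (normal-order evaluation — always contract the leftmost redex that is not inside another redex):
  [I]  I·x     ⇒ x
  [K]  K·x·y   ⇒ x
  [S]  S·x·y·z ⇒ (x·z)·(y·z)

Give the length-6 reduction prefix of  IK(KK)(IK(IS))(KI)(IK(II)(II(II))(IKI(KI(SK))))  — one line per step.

  start: IK(KK)(IK(IS))(KI)(IK(II)(II(II))(IKI(KI(SK))))
  [1] K(KK)(IK(IS))(KI)(IK(II)(II(II))(IKI(KI(SK))))
  [2] KK(KI)(IK(II)(II(II))(IKI(KI(SK))))
  [3] K(IK(II)(II(II))(IKI(KI(SK))))
  [4] K(K(II)(II(II))(IKI(KI(SK))))
  [5] K(II(IKI(KI(SK))))
  [6] K(I(IKI(KI(SK))))

Answer: after 6 steps: K(I(IKI(KI(SK))))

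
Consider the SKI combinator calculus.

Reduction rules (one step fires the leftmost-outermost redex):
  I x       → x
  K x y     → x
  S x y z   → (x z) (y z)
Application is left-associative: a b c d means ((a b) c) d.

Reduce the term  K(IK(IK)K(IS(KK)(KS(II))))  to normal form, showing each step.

Answer: normal form = K(K(S(KK)S))  (in 5 steps)

Working:
  start: K(IK(IK)K(IS(KK)(KS(II))))
  →1  K(K(IK)K(IS(KK)(KS(II))))
  →2  K(IK(IS(KK)(KS(II))))
  →3  K(K(IS(KK)(KS(II))))
  →4  K(K(S(KK)(KS(II))))
  →5  K(K(S(KK)S))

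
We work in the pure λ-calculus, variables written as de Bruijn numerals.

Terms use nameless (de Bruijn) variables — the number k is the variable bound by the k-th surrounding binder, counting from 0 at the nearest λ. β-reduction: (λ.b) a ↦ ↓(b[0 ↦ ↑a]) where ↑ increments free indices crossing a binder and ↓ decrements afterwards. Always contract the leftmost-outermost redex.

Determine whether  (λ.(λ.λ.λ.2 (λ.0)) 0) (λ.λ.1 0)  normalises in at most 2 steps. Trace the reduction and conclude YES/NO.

Answer: NO — after 2 steps the term is λ.λ.(λ.λ.1 0) (λ.0), not yet normal

Reduction:
  start: (λ.(λ.λ.λ.2 (λ.0)) 0) (λ.λ.1 0)
  →1  (λ.λ.λ.2 (λ.0)) (λ.λ.1 0)
  →2  λ.λ.(λ.λ.1 0) (λ.0)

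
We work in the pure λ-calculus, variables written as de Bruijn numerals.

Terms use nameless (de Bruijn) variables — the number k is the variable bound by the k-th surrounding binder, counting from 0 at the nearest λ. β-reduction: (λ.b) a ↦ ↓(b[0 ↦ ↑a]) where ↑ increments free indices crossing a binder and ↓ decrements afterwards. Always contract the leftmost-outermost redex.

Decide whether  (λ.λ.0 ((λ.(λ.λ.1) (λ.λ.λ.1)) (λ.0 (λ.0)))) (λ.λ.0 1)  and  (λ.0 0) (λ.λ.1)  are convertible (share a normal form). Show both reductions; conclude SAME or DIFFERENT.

Answer: DIFFERENT — A ⇓ λ.0 (λ.λ.λ.λ.1), B ⇓ λ.λ.λ.1

Derivation:
Term A:
  start: (λ.λ.0 ((λ.(λ.λ.1) (λ.λ.λ.1)) (λ.0 (λ.0)))) (λ.λ.0 1)
  [1] λ.0 ((λ.(λ.λ.1) (λ.λ.λ.1)) (λ.0 (λ.0)))
  [2] λ.0 ((λ.λ.1) (λ.λ.λ.1))
  [3] λ.0 (λ.λ.λ.λ.1)

Term B:
  start: (λ.0 0) (λ.λ.1)
  [1] (λ.λ.1) (λ.λ.1)
  [2] λ.λ.λ.1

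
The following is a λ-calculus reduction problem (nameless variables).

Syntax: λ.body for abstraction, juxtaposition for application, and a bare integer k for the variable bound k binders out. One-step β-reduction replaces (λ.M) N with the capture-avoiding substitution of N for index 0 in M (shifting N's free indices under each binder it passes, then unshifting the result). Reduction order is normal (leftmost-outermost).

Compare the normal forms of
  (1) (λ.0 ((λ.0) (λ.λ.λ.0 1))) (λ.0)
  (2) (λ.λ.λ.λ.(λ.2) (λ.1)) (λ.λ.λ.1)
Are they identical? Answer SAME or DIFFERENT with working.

Term A:
  start: (λ.0 ((λ.0) (λ.λ.λ.0 1))) (λ.0)
  step 1: (λ.0) ((λ.0) (λ.λ.λ.0 1))
  step 2: (λ.0) (λ.λ.λ.0 1)
  step 3: λ.λ.λ.0 1

Term B:
  start: (λ.λ.λ.λ.(λ.2) (λ.1)) (λ.λ.λ.1)
  step 1: λ.λ.λ.(λ.2) (λ.1)
  step 2: λ.λ.λ.1

Answer: DIFFERENT — A ⇓ λ.λ.λ.0 1, B ⇓ λ.λ.λ.1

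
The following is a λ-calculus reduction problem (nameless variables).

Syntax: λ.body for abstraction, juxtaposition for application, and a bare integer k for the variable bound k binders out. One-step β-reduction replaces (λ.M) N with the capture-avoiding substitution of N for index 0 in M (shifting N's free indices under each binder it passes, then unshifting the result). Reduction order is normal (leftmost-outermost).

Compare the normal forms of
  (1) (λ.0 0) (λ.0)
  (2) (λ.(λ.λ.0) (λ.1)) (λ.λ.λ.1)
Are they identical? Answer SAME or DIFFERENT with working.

Term A:
  start: (λ.0 0) (λ.0)
  [1] (λ.0) (λ.0)
  [2] λ.0

Term B:
  start: (λ.(λ.λ.0) (λ.1)) (λ.λ.λ.1)
  [1] (λ.λ.0) (λ.λ.λ.λ.1)
  [2] λ.0

Answer: SAME — A ⇓ λ.0, B ⇓ λ.0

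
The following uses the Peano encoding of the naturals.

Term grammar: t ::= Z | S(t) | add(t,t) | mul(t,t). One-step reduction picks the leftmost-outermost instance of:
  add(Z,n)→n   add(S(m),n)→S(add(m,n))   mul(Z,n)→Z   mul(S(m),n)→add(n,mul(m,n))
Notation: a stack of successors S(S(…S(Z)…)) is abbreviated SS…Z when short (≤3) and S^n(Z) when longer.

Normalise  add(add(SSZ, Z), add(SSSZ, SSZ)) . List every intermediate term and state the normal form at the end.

  start: add(add(SSZ, Z), add(SSSZ, SSZ))
  →1  add(S(add(SZ, Z)), add(SSSZ, SSZ))
  →2  S(add(add(SZ, Z), add(SSSZ, SSZ)))
  →3  S(add(S(add(Z, Z)), add(SSSZ, SSZ)))
  →4  S(S(add(add(Z, Z), add(SSSZ, SSZ))))
  →5  S(S(add(Z, add(SSSZ, SSZ))))
  →6  S(S(add(SSSZ, SSZ)))
  →7  S(S(S(add(SSZ, SSZ))))
  →8  S(S(S(S(add(SZ, SSZ)))))
  →9  S(S(S(S(S(add(Z, SSZ))))))
  →10  S^7(Z)

Answer: normal form = S^7(Z)  (in 10 steps)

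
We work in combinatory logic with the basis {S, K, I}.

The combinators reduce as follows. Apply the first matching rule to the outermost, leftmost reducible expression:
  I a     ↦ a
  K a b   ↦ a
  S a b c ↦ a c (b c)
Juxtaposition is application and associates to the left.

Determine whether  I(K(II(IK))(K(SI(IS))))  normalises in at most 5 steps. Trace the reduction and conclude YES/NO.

  start: I(K(II(IK))(K(SI(IS))))
  [1] K(II(IK))(K(SI(IS)))
  [2] II(IK)
  [3] I(IK)
  [4] IK
  [5] K

Answer: YES — reaches normal form K in 5 ≤ 5 steps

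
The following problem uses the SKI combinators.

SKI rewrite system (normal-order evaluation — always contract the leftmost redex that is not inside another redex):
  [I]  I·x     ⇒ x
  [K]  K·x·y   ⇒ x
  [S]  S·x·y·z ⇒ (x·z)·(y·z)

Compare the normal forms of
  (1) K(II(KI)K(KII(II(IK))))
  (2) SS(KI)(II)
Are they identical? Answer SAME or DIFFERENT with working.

Term A:
  start: K(II(KI)K(KII(II(IK))))
  →1  K(I(KI)K(KII(II(IK))))
  →2  K(KIK(KII(II(IK))))
  →3  K(I(KII(II(IK))))
  →4  K(KII(II(IK)))
  →5  K(I(II(IK)))
  →6  K(II(IK))
  →7  K(I(IK))
  →8  K(IK)
  →9  KK

Term B:
  start: SS(KI)(II)
  →1  S(II)(KI(II))
  →2  SI(KI(II))
  →3  SII

Answer: DIFFERENT — A ⇓ KK, B ⇓ SII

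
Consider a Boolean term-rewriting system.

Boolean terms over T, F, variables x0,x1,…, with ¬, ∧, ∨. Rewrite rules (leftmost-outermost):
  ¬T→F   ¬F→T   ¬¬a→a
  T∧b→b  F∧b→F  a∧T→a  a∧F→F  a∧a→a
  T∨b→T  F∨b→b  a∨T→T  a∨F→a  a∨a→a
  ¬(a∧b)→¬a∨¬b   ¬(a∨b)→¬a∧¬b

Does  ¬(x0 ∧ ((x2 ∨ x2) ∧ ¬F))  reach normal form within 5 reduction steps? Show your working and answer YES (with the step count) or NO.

  start: ¬(x0 ∧ ((x2 ∨ x2) ∧ ¬F))
  →1  ¬x0 ∨ ¬((x2 ∨ x2) ∧ ¬F)
  →2  ¬x0 ∨ (¬(x2 ∨ x2) ∨ ¬¬F)
  →3  ¬x0 ∨ ((¬x2 ∧ ¬x2) ∨ ¬¬F)
  →4  ¬x0 ∨ (¬x2 ∨ ¬¬F)
  →5  ¬x0 ∨ (¬x2 ∨ F)

Answer: NO — after 5 steps the term is ¬x0 ∨ (¬x2 ∨ F), not yet normal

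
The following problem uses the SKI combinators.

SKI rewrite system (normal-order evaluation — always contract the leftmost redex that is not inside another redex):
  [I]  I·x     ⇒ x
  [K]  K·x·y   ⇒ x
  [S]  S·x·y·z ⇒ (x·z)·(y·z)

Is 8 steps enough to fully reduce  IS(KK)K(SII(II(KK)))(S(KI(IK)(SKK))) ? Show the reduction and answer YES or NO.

Answer: NO — after 8 steps the term is K(KK(I(II(KK)))), not yet normal

Working:
  start: IS(KK)K(SII(II(KK)))(S(KI(IK)(SKK)))
  step 1: S(KK)K(SII(II(KK)))(S(KI(IK)(SKK)))
  step 2: KK(SII(II(KK)))(K(SII(II(KK))))(S(KI(IK)(SKK)))
  step 3: K(K(SII(II(KK))))(S(KI(IK)(SKK)))
  step 4: K(SII(II(KK)))
  step 5: K(I(II(KK))(I(II(KK))))
  step 6: K(II(KK)(I(II(KK))))
  step 7: K(I(KK)(I(II(KK))))
  step 8: K(KK(I(II(KK))))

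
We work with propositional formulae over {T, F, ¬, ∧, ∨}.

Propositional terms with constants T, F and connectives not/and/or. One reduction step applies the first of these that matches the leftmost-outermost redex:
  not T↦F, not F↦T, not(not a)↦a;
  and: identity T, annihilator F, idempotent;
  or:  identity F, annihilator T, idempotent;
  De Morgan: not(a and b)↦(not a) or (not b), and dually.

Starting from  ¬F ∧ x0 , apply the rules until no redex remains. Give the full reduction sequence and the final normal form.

  start: ¬F ∧ x0
  [1] T ∧ x0
  [2] x0

Answer: normal form = x0  (in 2 steps)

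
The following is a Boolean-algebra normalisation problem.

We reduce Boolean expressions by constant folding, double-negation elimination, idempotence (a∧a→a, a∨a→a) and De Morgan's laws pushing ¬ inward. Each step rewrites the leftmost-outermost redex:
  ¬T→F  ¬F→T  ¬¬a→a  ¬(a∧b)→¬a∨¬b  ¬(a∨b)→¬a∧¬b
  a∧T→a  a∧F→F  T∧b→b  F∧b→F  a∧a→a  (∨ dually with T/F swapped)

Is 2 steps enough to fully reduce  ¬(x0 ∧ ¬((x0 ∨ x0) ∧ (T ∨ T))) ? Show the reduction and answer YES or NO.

  start: ¬(x0 ∧ ¬((x0 ∨ x0) ∧ (T ∨ T)))
  →1  ¬x0 ∨ ¬¬((x0 ∨ x0) ∧ (T ∨ T))
  →2  ¬x0 ∨ ((x0 ∨ x0) ∧ (T ∨ T))

Answer: NO — after 2 steps the term is ¬x0 ∨ ((x0 ∨ x0) ∧ (T ∨ T)), not yet normal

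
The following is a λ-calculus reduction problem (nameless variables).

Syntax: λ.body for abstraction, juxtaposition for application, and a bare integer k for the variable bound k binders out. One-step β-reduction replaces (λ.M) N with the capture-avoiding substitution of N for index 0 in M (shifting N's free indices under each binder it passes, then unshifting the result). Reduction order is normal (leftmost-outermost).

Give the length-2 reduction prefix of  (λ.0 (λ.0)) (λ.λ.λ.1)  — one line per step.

Answer: after 2 steps: λ.λ.1

Reduction:
  start: (λ.0 (λ.0)) (λ.λ.λ.1)
  [1] (λ.λ.λ.1) (λ.0)
  [2] λ.λ.1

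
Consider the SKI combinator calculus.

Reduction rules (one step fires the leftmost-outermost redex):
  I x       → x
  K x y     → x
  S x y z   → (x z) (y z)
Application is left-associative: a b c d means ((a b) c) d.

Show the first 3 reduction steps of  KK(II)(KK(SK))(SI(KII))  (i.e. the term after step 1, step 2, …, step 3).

  start: KK(II)(KK(SK))(SI(KII))
  step 1: K(KK(SK))(SI(KII))
  step 2: KK(SK)
  step 3: K

Answer: after 3 steps: K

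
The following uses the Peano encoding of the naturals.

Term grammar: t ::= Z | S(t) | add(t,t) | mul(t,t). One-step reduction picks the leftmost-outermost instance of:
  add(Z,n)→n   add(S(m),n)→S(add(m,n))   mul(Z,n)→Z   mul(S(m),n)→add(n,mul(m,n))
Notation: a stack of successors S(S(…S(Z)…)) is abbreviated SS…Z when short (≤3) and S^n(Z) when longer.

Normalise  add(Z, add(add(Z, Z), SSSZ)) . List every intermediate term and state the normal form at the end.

Answer: normal form = SSSZ  (in 3 steps)

Working:
  start: add(Z, add(add(Z, Z), SSSZ))
  →1  add(add(Z, Z), SSSZ)
  →2  add(Z, SSSZ)
  →3  SSSZ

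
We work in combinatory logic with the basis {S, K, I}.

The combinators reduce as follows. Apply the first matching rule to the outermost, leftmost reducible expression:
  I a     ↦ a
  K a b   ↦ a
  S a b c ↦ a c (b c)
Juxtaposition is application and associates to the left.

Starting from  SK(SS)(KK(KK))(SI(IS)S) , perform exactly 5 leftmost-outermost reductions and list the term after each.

  start: SK(SS)(KK(KK))(SI(IS)S)
  [1] K(KK(KK))(SS(KK(KK)))(SI(IS)S)
  [2] KK(KK)(SI(IS)S)
  [3] K(SI(IS)S)
  [4] K(IS(ISS))
  [5] K(S(ISS))

Answer: after 5 steps: K(S(ISS))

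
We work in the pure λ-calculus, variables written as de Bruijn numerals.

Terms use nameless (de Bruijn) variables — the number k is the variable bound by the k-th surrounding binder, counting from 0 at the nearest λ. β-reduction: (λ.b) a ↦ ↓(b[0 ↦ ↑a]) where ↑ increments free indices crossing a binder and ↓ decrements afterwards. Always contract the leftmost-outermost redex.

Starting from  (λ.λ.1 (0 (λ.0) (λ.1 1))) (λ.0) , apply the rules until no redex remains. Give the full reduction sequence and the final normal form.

Answer: normal form = λ.0 (λ.0) (λ.1 1)  (in 2 steps)

Derivation:
  start: (λ.λ.1 (0 (λ.0) (λ.1 1))) (λ.0)
  →1  λ.(λ.0) (0 (λ.0) (λ.1 1))
  →2  λ.0 (λ.0) (λ.1 1)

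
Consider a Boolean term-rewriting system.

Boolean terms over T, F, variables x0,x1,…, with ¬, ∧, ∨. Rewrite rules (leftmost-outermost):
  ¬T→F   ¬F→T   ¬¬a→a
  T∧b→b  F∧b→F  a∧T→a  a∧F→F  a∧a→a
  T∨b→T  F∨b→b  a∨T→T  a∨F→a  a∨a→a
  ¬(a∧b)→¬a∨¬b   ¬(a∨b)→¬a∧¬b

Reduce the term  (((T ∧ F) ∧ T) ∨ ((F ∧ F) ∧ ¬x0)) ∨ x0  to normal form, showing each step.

  start: (((T ∧ F) ∧ T) ∨ ((F ∧ F) ∧ ¬x0)) ∨ x0
  →1  ((T ∧ F) ∨ ((F ∧ F) ∧ ¬x0)) ∨ x0
  →2  (F ∨ ((F ∧ F) ∧ ¬x0)) ∨ x0
  →3  ((F ∧ F) ∧ ¬x0) ∨ x0
  →4  (F ∧ ¬x0) ∨ x0
  →5  F ∨ x0
  →6  x0

Answer: normal form = x0  (in 6 steps)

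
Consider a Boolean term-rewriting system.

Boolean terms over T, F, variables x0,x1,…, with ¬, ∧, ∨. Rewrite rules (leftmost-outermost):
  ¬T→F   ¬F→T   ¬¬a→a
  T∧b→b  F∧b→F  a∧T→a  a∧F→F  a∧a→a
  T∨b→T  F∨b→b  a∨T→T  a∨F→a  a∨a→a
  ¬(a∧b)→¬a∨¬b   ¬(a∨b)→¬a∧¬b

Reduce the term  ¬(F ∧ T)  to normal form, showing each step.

  start: ¬(F ∧ T)
  →1  ¬F ∨ ¬T
  →2  T ∨ ¬T
  →3  T

Answer: normal form = T  (in 3 steps)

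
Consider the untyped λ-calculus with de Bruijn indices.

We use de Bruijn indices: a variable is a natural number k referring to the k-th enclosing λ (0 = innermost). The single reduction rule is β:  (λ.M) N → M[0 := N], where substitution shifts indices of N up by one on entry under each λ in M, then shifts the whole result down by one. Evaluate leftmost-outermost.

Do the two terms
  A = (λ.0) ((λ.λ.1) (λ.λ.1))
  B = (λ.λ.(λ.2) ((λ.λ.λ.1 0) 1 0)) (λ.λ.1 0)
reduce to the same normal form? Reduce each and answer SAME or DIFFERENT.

Term A:
  start: (λ.0) ((λ.λ.1) (λ.λ.1))
  →1  (λ.λ.1) (λ.λ.1)
  →2  λ.λ.λ.1

Term B:
  start: (λ.λ.(λ.2) ((λ.λ.λ.1 0) 1 0)) (λ.λ.1 0)
  →1  λ.(λ.λ.λ.1 0) ((λ.λ.λ.1 0) (λ.λ.1 0) 0)
  →2  λ.λ.λ.1 0

Answer: DIFFERENT — A ⇓ λ.λ.λ.1, B ⇓ λ.λ.λ.1 0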